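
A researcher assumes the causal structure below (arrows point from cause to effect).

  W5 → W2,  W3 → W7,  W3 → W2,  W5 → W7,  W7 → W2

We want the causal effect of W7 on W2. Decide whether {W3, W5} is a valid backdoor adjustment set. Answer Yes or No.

Yes

Backdoor paths from W7 to W2 (paths whose first edge points into W7):
  P1: W7 <- W5 -> W2
  P2: W7 <- W3 -> W2
Condition 1 (no descendant of W7 in the set): holds — descendants of W7 are {W2}; none are in {W3, W5}.
Condition 2 (every backdoor path blocked by {W3, W5}):
  P1: blocked at fork node W5 ∈ conditioning set.
  P2: blocked at fork node W3 ∈ conditioning set.
{W3, W5} satisfies the backdoor criterion.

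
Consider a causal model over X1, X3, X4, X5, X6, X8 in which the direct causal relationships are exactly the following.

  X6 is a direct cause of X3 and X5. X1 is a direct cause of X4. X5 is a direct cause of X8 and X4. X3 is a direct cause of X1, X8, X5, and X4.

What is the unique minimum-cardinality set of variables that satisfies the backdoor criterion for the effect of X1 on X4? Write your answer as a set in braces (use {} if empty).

{X3}

Variables eligible for adjustment (non-descendants of X1, excluding X1 and X4): {X3, X5, X6, X8}.
Backdoor paths from X1 to X4:
  P1: X1 <- X3 <- X6 -> X5 -> X4
  P2: X1 <- X3 -> X5 -> X4
  P3: X1 <- X3 -> X4
  P4: X1 <- X3 -> X8 <- X5 -> X4
The empty set is not sufficient: P1 (X1 <- X3 <- X6 -> X5 -> X4) has no collider blocking it and no conditioned non-collider, so it is open.
Try {X3}:
  P1: blocked at chain node X3 ∈ conditioning set.
  P2: blocked at fork node X3 ∈ conditioning set.
  P3: blocked at fork node X3 ∈ conditioning set.
  P4: blocked at fork node X3 ∈ conditioning set.
{X3} contains no descendant of X1 and blocks every backdoor path.
No other singleton works — e.g. {X6} leaves P2 open — so {X3} is the unique smallest valid adjustment set.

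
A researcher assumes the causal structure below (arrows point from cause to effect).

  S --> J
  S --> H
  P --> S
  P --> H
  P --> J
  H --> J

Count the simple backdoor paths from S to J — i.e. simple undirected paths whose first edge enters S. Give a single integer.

2

A backdoor path from S to J is any simple undirected path whose first edge points into S (i.e. leaves S via a parent).
Parents of S: {P}.
Enumerating:
  P1: S <- P -> H -> J
  P2: S <- P -> J
That exhausts the simple backdoor paths. Count: 2.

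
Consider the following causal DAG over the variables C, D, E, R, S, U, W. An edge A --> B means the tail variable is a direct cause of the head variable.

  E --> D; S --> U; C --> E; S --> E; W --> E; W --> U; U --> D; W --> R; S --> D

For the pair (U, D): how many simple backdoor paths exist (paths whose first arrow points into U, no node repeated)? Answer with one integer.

A backdoor path from U to D is any simple undirected path whose first edge points into U (i.e. leaves U via a parent).
Parents of U: {S, W}.
Enumerating:
  P1: U <- W -> E <- S -> D
  P2: U <- W -> E -> D
  P3: U <- S -> E -> D
  P4: U <- S -> D
That exhausts the simple backdoor paths. Count: 4.

4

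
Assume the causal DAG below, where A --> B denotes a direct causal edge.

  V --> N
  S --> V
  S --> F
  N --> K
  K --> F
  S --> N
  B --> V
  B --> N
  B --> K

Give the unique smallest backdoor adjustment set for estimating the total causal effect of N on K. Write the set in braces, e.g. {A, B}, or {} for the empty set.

{B}

Variables eligible for adjustment (non-descendants of N, excluding N and K): {B, S, V}.
Backdoor paths from N to K:
  P1: N <- S -> V <- B -> K
  P2: N <- S -> F <- K
  P3: N <- B -> V <- S -> F <- K
  P4: N <- B -> K
  P5: N <- V <- S -> F <- K
  P6: N <- V <- B -> K
The empty set is not sufficient: P4 (N <- B -> K) has no collider blocking it and no conditioned non-collider, so it is open.
Try {B}:
  P1: blocked at collider V (neither it nor any descendant is in the conditioning set).
  P2: blocked at collider F (neither it nor any descendant is in the conditioning set).
  P3: blocked at fork node B ∈ conditioning set.
  P4: blocked at fork node B ∈ conditioning set.
  P5: blocked at collider F (neither it nor any descendant is in the conditioning set).
  P6: blocked at fork node B ∈ conditioning set.
{B} contains no descendant of N and blocks every backdoor path.
No other singleton works — e.g. {S} leaves P4 open — so {B} is the unique smallest valid adjustment set.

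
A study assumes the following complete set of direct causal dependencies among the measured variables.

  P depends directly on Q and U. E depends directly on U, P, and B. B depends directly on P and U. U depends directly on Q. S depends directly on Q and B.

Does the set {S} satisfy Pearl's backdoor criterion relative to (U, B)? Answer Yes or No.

Backdoor paths from U to B (paths whose first edge points into U):
  P1: U <- Q -> P -> B
  P2: U <- Q -> P -> E <- B
  P3: U <- Q -> S <- B
Condition 1 (no descendant of U in the set): FAILS — S is a descendant of U.
Condition 2 (every backdoor path blocked by {S}):
  P1: open — no interior node is in the conditioning set.
  P2: blocked at collider E (neither it nor any descendant is in the conditioning set).
  P3: open — collider(s) S are conditioned on (or have a conditioned descendant) and no non-collider on the path is in the set.
{S} does not satisfy the backdoor criterion.

No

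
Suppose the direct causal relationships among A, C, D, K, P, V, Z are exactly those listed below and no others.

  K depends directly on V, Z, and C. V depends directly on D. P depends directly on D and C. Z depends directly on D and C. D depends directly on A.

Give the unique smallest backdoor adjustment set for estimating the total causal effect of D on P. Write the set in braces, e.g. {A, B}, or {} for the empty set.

Variables eligible for adjustment (non-descendants of D, excluding D and P): {A, C}.
Backdoor paths from D to P:
  (none)
With no backdoor paths the empty set already satisfies the criterion, and it is trivially minimal.

{}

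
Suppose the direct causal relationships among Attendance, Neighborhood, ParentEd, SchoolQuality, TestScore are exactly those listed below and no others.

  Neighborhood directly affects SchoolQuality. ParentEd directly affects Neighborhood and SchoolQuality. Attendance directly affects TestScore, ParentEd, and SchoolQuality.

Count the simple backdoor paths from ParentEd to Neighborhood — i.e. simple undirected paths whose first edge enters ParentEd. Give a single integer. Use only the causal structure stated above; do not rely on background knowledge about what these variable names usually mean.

A backdoor path from ParentEd to Neighborhood is any simple undirected path whose first edge points into ParentEd (i.e. leaves ParentEd via a parent).
Parents of ParentEd: {Attendance}.
Enumerating:
  P1: ParentEd <- Attendance -> SchoolQuality <- Neighborhood
That exhausts the simple backdoor paths. Count: 1.

1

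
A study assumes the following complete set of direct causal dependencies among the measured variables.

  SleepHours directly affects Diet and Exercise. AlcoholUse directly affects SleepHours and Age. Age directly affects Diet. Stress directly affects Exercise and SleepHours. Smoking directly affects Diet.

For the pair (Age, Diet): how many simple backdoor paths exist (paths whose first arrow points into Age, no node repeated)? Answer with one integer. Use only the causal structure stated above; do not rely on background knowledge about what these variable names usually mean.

A backdoor path from Age to Diet is any simple undirected path whose first edge points into Age (i.e. leaves Age via a parent).
Parents of Age: {AlcoholUse}.
Enumerating:
  P1: Age <- AlcoholUse -> SleepHours -> Diet
That exhausts the simple backdoor paths. Count: 1.

1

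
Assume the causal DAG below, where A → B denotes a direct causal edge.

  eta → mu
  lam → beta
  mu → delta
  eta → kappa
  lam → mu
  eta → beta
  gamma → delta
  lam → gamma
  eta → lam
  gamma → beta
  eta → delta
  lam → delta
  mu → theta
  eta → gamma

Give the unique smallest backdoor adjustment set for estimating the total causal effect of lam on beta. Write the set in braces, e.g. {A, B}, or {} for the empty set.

Variables eligible for adjustment (non-descendants of lam, excluding lam and beta): {eta, kappa}.
Backdoor paths from lam to beta:
  P1: lam <- eta -> gamma -> beta
  P2: lam <- eta -> mu -> delta <- gamma -> beta
  P3: lam <- eta -> delta <- gamma -> beta
  P4: lam <- eta -> beta
The empty set is not sufficient: P1 (lam <- eta -> gamma -> beta) has no collider blocking it and no conditioned non-collider, so it is open.
Try {eta}:
  P1: blocked at fork node eta ∈ conditioning set.
  P2: blocked at fork node eta ∈ conditioning set.
  P3: blocked at fork node eta ∈ conditioning set.
  P4: blocked at fork node eta ∈ conditioning set.
{eta} contains no descendant of lam and blocks every backdoor path.
No other singleton works — e.g. {kappa} leaves P1 open — so {eta} is the unique smallest valid adjustment set.

{eta}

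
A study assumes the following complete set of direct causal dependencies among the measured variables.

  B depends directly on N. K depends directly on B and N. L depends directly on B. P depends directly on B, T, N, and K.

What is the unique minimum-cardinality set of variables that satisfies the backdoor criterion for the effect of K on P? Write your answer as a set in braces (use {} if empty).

{B, N}

Variables eligible for adjustment (non-descendants of K, excluding K and P): {B, L, N, T}.
Backdoor paths from K to P:
  P1: K <- N -> B -> P
  P2: K <- N -> P
  P3: K <- B <- N -> P
  P4: K <- B -> P
The empty set is not sufficient: P1 (K <- N -> B -> P) has no collider blocking it and no conditioned non-collider, so it is open.
Try {B, N}:
  P1: blocked at fork node N ∈ conditioning set.
  P2: blocked at fork node N ∈ conditioning set.
  P3: blocked at chain node B ∈ conditioning set.
  P4: blocked at fork node B ∈ conditioning set.
{B, N} contains no descendant of K and blocks every backdoor path.
Every element of {B, N} is needed (dropping B leaves P4 open; dropping N leaves P2 open), so no proper subset is valid.
Among all size-2 subsets of the eligible variables, only {B, N} blocks every backdoor path, so it is the unique smallest valid adjustment set.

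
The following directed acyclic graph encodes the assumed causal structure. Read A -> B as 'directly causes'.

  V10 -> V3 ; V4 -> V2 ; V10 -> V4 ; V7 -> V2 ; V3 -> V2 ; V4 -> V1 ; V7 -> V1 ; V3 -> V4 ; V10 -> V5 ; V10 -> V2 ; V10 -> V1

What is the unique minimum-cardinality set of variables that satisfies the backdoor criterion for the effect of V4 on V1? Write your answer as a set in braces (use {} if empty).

Variables eligible for adjustment (non-descendants of V4, excluding V4 and V1): {V10, V3, V5, V7}.
Backdoor paths from V4 to V1:
  P1: V4 <- V10 -> V3 -> V2 <- V7 -> V1
  P2: V4 <- V10 -> V2 <- V7 -> V1
  P3: V4 <- V10 -> V1
  P4: V4 <- V3 <- V10 -> V2 <- V7 -> V1
  P5: V4 <- V3 <- V10 -> V1
  P6: V4 <- V3 -> V2 <- V7 -> V1
  P7: V4 <- V3 -> V2 <- V10 -> V1
The empty set is not sufficient: P3 (V4 <- V10 -> V1) has no collider blocking it and no conditioned non-collider, so it is open.
Try {V10}:
  P1: blocked at fork node V10 ∈ conditioning set.
  P2: blocked at fork node V10 ∈ conditioning set.
  P3: blocked at fork node V10 ∈ conditioning set.
  P4: blocked at fork node V10 ∈ conditioning set.
  P5: blocked at fork node V10 ∈ conditioning set.
  P6: blocked at collider V2 (neither it nor any descendant is in the conditioning set).
  P7: blocked at collider V2 (neither it nor any descendant is in the conditioning set).
{V10} contains no descendant of V4 and blocks every backdoor path.
No other singleton works — e.g. {V7} leaves P3 open — so {V10} is the unique smallest valid adjustment set.

{V10}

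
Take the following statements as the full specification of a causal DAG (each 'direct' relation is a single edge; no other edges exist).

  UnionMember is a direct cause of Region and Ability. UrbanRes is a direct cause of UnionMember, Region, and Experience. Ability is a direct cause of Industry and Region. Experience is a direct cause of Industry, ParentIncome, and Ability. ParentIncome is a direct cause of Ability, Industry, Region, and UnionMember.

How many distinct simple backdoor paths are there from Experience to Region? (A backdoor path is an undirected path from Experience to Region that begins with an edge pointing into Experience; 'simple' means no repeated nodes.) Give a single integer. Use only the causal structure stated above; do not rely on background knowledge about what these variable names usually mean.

8

A backdoor path from Experience to Region is any simple undirected path whose first edge points into Experience (i.e. leaves Experience via a parent).
Parents of Experience: {UrbanRes}.
Enumerating:
  P1: Experience <- UrbanRes -> UnionMember <- ParentIncome -> Ability -> Region
  P2: Experience <- UrbanRes -> UnionMember <- ParentIncome -> Industry <- Ability -> Region
  P3: Experience <- UrbanRes -> UnionMember <- ParentIncome -> Region
  P4: Experience <- UrbanRes -> UnionMember -> Ability <- ParentIncome -> Region
  P5: Experience <- UrbanRes -> UnionMember -> Ability -> Industry <- ParentIncome -> Region
  P6: Experience <- UrbanRes -> UnionMember -> Ability -> Region
  P7: Experience <- UrbanRes -> UnionMember -> Region
  P8: Experience <- UrbanRes -> Region
That exhausts the simple backdoor paths. Count: 8.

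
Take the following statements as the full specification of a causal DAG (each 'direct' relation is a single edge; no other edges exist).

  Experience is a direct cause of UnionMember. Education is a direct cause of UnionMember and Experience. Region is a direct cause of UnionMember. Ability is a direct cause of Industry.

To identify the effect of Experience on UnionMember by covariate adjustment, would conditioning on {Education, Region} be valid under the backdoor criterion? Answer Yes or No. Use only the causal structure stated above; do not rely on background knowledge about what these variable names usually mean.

Backdoor paths from Experience to UnionMember (paths whose first edge points into Experience):
  P1: Experience <- Education -> UnionMember
Condition 1 (no descendant of Experience in the set): holds — descendants of Experience are {UnionMember}; none are in {Education, Region}.
Condition 2 (every backdoor path blocked by {Education, Region}):
  P1: blocked at fork node Education ∈ conditioning set.
{Education, Region} satisfies the backdoor criterion.

Yes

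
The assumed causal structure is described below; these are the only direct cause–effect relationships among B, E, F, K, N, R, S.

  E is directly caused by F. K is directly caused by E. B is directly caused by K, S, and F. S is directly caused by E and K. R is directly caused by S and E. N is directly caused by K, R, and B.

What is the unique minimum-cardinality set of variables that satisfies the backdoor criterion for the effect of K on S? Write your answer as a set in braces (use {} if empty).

{E}

Variables eligible for adjustment (non-descendants of K, excluding K and S): {E, F}.
Backdoor paths from K to S:
  P1: K <- E <- F -> B <- S
  P2: K <- E <- F -> B -> N <- R <- S
  P3: K <- E -> S
  P4: K <- E -> R <- S
  P5: K <- E -> R -> N <- B <- S
The empty set is not sufficient: P3 (K <- E -> S) has no collider blocking it and no conditioned non-collider, so it is open.
Try {E}:
  P1: blocked at chain node E ∈ conditioning set.
  P2: blocked at chain node E ∈ conditioning set.
  P3: blocked at fork node E ∈ conditioning set.
  P4: blocked at fork node E ∈ conditioning set.
  P5: blocked at fork node E ∈ conditioning set.
{E} contains no descendant of K and blocks every backdoor path.
No other singleton works — e.g. {F} leaves P3 open — so {E} is the unique smallest valid adjustment set.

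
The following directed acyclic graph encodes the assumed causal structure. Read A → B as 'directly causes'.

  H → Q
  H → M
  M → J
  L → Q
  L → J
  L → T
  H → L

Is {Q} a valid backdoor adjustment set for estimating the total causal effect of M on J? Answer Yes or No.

Backdoor paths from M to J (paths whose first edge points into M):
  P1: M <- H -> L -> J
  P2: M <- H -> Q <- L -> J
Condition 1 (no descendant of M in the set): holds — descendants of M are {J}; none are in {Q}.
Condition 2 (every backdoor path blocked by {Q}):
  P1: open — no interior node is in the conditioning set.
  P2: open — collider(s) Q are conditioned on (or have a conditioned descendant) and no non-collider on the path is in the set.
{Q} does not satisfy the backdoor criterion.

No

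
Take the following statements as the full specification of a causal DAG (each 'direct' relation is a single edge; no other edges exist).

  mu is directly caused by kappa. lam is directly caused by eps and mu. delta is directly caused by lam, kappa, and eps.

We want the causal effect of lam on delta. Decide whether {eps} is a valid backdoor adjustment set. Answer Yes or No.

No

Backdoor paths from lam to delta (paths whose first edge points into lam):
  P1: lam <- mu <- kappa -> delta
  P2: lam <- eps -> delta
Condition 1 (no descendant of lam in the set): holds — descendants of lam are {delta}; none are in {eps}.
Condition 2 (every backdoor path blocked by {eps}):
  P1: open — no interior node is in the conditioning set.
  P2: blocked at fork node eps ∈ conditioning set.
{eps} does not satisfy the backdoor criterion.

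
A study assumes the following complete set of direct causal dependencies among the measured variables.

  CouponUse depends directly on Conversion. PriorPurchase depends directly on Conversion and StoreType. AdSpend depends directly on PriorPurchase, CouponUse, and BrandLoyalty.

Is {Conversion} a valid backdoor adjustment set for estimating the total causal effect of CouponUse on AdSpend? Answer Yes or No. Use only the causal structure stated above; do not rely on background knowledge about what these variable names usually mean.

Backdoor paths from CouponUse to AdSpend (paths whose first edge points into CouponUse):
  P1: CouponUse <- Conversion -> PriorPurchase -> AdSpend
Condition 1 (no descendant of CouponUse in the set): holds — descendants of CouponUse are {AdSpend}; none are in {Conversion}.
Condition 2 (every backdoor path blocked by {Conversion}):
  P1: blocked at fork node Conversion ∈ conditioning set.
{Conversion} satisfies the backdoor criterion.

Yes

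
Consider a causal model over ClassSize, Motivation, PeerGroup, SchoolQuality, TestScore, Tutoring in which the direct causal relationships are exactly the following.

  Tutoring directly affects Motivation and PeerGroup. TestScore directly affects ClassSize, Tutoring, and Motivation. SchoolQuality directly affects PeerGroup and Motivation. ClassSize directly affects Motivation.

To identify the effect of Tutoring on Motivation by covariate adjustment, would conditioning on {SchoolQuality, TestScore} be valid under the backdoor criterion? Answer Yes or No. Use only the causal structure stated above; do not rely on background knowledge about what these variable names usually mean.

Backdoor paths from Tutoring to Motivation (paths whose first edge points into Tutoring):
  P1: Tutoring <- TestScore -> ClassSize -> Motivation
  P2: Tutoring <- TestScore -> Motivation
Condition 1 (no descendant of Tutoring in the set): holds — descendants of Tutoring are {Motivation, PeerGroup}; none are in {SchoolQuality, TestScore}.
Condition 2 (every backdoor path blocked by {SchoolQuality, TestScore}):
  P1: blocked at fork node TestScore ∈ conditioning set.
  P2: blocked at fork node TestScore ∈ conditioning set.
{SchoolQuality, TestScore} satisfies the backdoor criterion.

Yes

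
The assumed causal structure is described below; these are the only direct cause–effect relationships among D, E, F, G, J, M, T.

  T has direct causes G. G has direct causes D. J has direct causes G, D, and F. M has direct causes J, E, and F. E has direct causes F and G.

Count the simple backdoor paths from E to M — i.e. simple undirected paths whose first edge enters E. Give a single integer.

6

A backdoor path from E to M is any simple undirected path whose first edge points into E (i.e. leaves E via a parent).
Parents of E: {F, G}.
Enumerating:
  P1: E <- G <- D -> J <- F -> M
  P2: E <- G <- D -> J -> M
  P3: E <- G -> J <- F -> M
  P4: E <- G -> J -> M
  P5: E <- F -> J -> M
  P6: E <- F -> M
That exhausts the simple backdoor paths. Count: 6.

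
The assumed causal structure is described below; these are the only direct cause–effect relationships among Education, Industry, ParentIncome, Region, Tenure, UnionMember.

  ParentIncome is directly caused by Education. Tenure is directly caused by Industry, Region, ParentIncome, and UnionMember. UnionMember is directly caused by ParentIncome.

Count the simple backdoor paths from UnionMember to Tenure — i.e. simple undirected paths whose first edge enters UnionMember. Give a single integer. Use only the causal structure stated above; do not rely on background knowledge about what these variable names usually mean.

A backdoor path from UnionMember to Tenure is any simple undirected path whose first edge points into UnionMember (i.e. leaves UnionMember via a parent).
Parents of UnionMember: {ParentIncome}.
Enumerating:
  P1: UnionMember <- ParentIncome -> Tenure
That exhausts the simple backdoor paths. Count: 1.

1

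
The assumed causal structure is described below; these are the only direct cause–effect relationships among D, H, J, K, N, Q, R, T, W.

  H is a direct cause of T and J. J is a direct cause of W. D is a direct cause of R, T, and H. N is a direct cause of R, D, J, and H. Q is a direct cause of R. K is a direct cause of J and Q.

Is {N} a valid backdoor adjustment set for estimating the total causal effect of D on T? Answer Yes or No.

Backdoor paths from D to T (paths whose first edge points into D):
  P1: D <- N -> H -> T
  P2: D <- N -> J <- H -> T
  P3: D <- N -> R <- Q <- K -> J <- H -> T
Condition 1 (no descendant of D in the set): holds — descendants of D are {H, J, R, T, W}; none are in {N}.
Condition 2 (every backdoor path blocked by {N}):
  P1: blocked at fork node N ∈ conditioning set.
  P2: blocked at fork node N ∈ conditioning set.
  P3: blocked at fork node N ∈ conditioning set.
{N} satisfies the backdoor criterion.

Yes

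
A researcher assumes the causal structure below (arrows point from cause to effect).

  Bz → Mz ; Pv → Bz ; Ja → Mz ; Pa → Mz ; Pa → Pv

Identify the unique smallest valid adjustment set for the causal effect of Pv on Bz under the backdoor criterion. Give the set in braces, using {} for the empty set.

Variables eligible for adjustment (non-descendants of Pv, excluding Pv and Bz): {Ja, Pa}.
Backdoor paths from Pv to Bz:
  P1: Pv <- Pa -> Mz <- Bz
Each backdoor path contains an unconditioned collider, so every path is already blocked with the empty conditioning set:
  P1: blocked at collider Mz (neither it nor any descendant is in the conditioning set).
The empty set is therefore the unique smallest valid set.

{}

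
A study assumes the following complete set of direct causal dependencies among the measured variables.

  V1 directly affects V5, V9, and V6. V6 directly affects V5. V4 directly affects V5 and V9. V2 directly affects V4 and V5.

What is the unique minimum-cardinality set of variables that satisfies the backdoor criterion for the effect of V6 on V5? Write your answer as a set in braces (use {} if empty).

Variables eligible for adjustment (non-descendants of V6, excluding V6 and V5): {V1, V2, V4, V9}.
Backdoor paths from V6 to V5:
  P1: V6 <- V1 -> V9 <- V4 <- V2 -> V5
  P2: V6 <- V1 -> V9 <- V4 -> V5
  P3: V6 <- V1 -> V5
The empty set is not sufficient: P3 (V6 <- V1 -> V5) has no collider blocking it and no conditioned non-collider, so it is open.
Try {V1}:
  P1: blocked at fork node V1 ∈ conditioning set.
  P2: blocked at fork node V1 ∈ conditioning set.
  P3: blocked at fork node V1 ∈ conditioning set.
{V1} contains no descendant of V6 and blocks every backdoor path.
No other singleton works — e.g. {V2} leaves P3 open — so {V1} is the unique smallest valid adjustment set.

{V1}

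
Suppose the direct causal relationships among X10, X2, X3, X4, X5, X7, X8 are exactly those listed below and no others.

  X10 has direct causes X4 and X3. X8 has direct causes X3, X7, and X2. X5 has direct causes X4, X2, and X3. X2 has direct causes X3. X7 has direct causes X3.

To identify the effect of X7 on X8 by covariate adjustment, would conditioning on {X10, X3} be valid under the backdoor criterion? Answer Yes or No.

Backdoor paths from X7 to X8 (paths whose first edge points into X7):
  P1: X7 <- X3 -> X2 -> X8
  P2: X7 <- X3 -> X10 <- X4 -> X5 <- X2 -> X8
  P3: X7 <- X3 -> X5 <- X2 -> X8
  P4: X7 <- X3 -> X8
Condition 1 (no descendant of X7 in the set): holds — descendants of X7 are {X8}; none are in {X10, X3}.
Condition 2 (every backdoor path blocked by {X10, X3}):
  P1: blocked at fork node X3 ∈ conditioning set.
  P2: blocked at fork node X3 ∈ conditioning set.
  P3: blocked at fork node X3 ∈ conditioning set.
  P4: blocked at fork node X3 ∈ conditioning set.
{X10, X3} satisfies the backdoor criterion.

Yes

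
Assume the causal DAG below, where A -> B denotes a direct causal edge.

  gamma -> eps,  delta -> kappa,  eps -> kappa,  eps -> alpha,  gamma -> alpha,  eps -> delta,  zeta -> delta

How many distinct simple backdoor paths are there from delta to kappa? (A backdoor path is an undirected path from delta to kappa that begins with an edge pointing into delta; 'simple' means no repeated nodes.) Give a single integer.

1

A backdoor path from delta to kappa is any simple undirected path whose first edge points into delta (i.e. leaves delta via a parent).
Parents of delta: {eps, zeta}.
Enumerating:
  P1: delta <- eps -> kappa
That exhausts the simple backdoor paths. Count: 1.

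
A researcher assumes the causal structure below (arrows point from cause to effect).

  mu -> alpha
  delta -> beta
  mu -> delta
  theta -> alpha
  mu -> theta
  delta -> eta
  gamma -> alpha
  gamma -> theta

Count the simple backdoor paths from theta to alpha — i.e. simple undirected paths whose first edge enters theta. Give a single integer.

A backdoor path from theta to alpha is any simple undirected path whose first edge points into theta (i.e. leaves theta via a parent).
Parents of theta: {gamma, mu}.
Enumerating:
  P1: theta <- gamma -> alpha
  P2: theta <- mu -> alpha
That exhausts the simple backdoor paths. Count: 2.

2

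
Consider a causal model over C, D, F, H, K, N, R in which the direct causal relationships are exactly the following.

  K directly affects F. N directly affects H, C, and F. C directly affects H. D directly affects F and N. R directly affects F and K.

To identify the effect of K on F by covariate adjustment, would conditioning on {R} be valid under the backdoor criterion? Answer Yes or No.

Yes

Backdoor paths from K to F (paths whose first edge points into K):
  P1: K <- R -> F
Condition 1 (no descendant of K in the set): holds — descendants of K are {F}; none are in {R}.
Condition 2 (every backdoor path blocked by {R}):
  P1: blocked at fork node R ∈ conditioning set.
{R} satisfies the backdoor criterion.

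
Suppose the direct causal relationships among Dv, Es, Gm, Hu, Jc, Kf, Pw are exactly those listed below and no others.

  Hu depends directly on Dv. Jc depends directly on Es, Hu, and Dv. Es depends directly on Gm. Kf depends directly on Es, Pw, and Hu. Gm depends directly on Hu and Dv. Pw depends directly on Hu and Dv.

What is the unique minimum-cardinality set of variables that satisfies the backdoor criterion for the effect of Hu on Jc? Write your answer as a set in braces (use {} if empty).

{Dv}

Variables eligible for adjustment (non-descendants of Hu, excluding Hu and Jc): {Dv}.
Backdoor paths from Hu to Jc:
  P1: Hu <- Dv -> Gm -> Es -> Jc
  P2: Hu <- Dv -> Pw -> Kf <- Es -> Jc
  P3: Hu <- Dv -> Jc
The empty set is not sufficient: P1 (Hu <- Dv -> Gm -> Es -> Jc) has no collider blocking it and no conditioned non-collider, so it is open.
Try {Dv}:
  P1: blocked at fork node Dv ∈ conditioning set.
  P2: blocked at fork node Dv ∈ conditioning set.
  P3: blocked at fork node Dv ∈ conditioning set.
{Dv} contains no descendant of Hu and blocks every backdoor path.
{Dv} is the unique smallest valid adjustment set.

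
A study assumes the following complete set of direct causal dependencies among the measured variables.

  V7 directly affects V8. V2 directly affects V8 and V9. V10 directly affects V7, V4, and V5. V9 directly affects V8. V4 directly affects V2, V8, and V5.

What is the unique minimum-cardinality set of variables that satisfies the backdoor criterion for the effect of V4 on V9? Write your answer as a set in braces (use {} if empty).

Variables eligible for adjustment (non-descendants of V4, excluding V4 and V9): {V10, V7}.
Backdoor paths from V4 to V9:
  P1: V4 <- V10 -> V7 -> V8 <- V2 -> V9
  P2: V4 <- V10 -> V7 -> V8 <- V9
Each backdoor path contains an unconditioned collider, so every path is already blocked with the empty conditioning set:
  P1: blocked at collider V8 (neither it nor any descendant is in the conditioning set).
  P2: blocked at collider V8 (neither it nor any descendant is in the conditioning set).
The empty set is therefore the unique smallest valid set.

{}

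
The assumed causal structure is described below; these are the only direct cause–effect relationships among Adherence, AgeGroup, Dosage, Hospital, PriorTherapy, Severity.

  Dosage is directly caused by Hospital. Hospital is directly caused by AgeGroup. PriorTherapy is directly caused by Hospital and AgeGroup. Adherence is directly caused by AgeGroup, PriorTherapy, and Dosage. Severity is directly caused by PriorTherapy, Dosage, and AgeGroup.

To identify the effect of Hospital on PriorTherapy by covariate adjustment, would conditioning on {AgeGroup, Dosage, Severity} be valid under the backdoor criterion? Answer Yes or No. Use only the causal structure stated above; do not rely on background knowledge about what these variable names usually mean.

Backdoor paths from Hospital to PriorTherapy (paths whose first edge points into Hospital):
  P1: Hospital <- AgeGroup -> PriorTherapy
  P2: Hospital <- AgeGroup -> Adherence <- Dosage -> Severity <- PriorTherapy
  P3: Hospital <- AgeGroup -> Adherence <- PriorTherapy
  P4: Hospital <- AgeGroup -> Severity <- Dosage -> Adherence <- PriorTherapy
  P5: Hospital <- AgeGroup -> Severity <- PriorTherapy
Condition 1 (no descendant of Hospital in the set): FAILS — Dosage and Severity are descendants of Hospital.
Condition 2 (every backdoor path blocked by {AgeGroup, Dosage, Severity}):
  P1: blocked at fork node AgeGroup ∈ conditioning set.
  P2: blocked at fork node AgeGroup ∈ conditioning set.
  P3: blocked at fork node AgeGroup ∈ conditioning set.
  P4: blocked at fork node AgeGroup ∈ conditioning set.
  P5: blocked at fork node AgeGroup ∈ conditioning set.
{AgeGroup, Dosage, Severity} does not satisfy the backdoor criterion.

No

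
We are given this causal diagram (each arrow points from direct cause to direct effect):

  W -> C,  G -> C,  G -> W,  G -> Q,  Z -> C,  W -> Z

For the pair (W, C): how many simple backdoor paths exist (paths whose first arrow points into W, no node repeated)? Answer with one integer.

A backdoor path from W to C is any simple undirected path whose first edge points into W (i.e. leaves W via a parent).
Parents of W: {G}.
Enumerating:
  P1: W <- G -> C
That exhausts the simple backdoor paths. Count: 1.

1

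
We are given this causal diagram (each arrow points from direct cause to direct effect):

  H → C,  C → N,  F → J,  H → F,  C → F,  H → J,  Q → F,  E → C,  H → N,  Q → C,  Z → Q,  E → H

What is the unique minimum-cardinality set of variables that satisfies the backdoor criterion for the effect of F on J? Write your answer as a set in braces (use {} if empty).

Variables eligible for adjustment (non-descendants of F, excluding F and J): {C, E, H, N, Q, Z}.
Backdoor paths from F to J:
  P1: F <- Q -> C <- E -> H -> J
  P2: F <- Q -> C <- H -> J
  P3: F <- Q -> C -> N <- H -> J
  P4: F <- H -> J
  P5: F <- C <- E -> H -> J
  P6: F <- C <- H -> J
  P7: F <- C -> N <- H -> J
The empty set is not sufficient: P4 (F <- H -> J) has no collider blocking it and no conditioned non-collider, so it is open.
Try {H}:
  P1: blocked at collider C (neither it nor any descendant is in the conditioning set).
  P2: blocked at collider C (neither it nor any descendant is in the conditioning set).
  P3: blocked at collider N (neither it nor any descendant is in the conditioning set).
  P4: blocked at fork node H ∈ conditioning set.
  P5: blocked at chain node H ∈ conditioning set.
  P6: blocked at fork node H ∈ conditioning set.
  P7: blocked at collider N (neither it nor any descendant is in the conditioning set).
{H} contains no descendant of F and blocks every backdoor path.
No other singleton works — e.g. {E} leaves P4 open — so {H} is the unique smallest valid adjustment set.

{H}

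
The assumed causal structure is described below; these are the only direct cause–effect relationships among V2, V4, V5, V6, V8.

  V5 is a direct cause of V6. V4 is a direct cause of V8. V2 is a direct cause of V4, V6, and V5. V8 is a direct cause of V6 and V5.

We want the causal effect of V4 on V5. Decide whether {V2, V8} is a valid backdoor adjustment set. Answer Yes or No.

Backdoor paths from V4 to V5 (paths whose first edge points into V4):
  P1: V4 <- V2 -> V5
  P2: V4 <- V2 -> V6 <- V8 -> V5
  P3: V4 <- V2 -> V6 <- V5
Condition 1 (no descendant of V4 in the set): FAILS — V8 is a descendant of V4.
Condition 2 (every backdoor path blocked by {V2, V8}):
  P1: blocked at fork node V2 ∈ conditioning set.
  P2: blocked at fork node V2 ∈ conditioning set.
  P3: blocked at fork node V2 ∈ conditioning set.
{V2, V8} does not satisfy the backdoor criterion.

No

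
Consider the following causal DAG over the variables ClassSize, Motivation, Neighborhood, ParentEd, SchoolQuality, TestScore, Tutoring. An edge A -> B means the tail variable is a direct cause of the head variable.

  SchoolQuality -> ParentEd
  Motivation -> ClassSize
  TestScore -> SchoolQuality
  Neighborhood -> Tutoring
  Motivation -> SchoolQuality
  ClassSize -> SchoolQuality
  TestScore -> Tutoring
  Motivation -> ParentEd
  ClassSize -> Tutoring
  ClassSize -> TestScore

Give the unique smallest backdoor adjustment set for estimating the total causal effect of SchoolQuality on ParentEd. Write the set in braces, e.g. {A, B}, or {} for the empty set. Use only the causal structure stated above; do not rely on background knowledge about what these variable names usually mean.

Variables eligible for adjustment (non-descendants of SchoolQuality, excluding SchoolQuality and ParentEd): {ClassSize, Motivation, Neighborhood, TestScore, Tutoring}.
Backdoor paths from SchoolQuality to ParentEd:
  P1: SchoolQuality <- Motivation -> ParentEd
  P2: SchoolQuality <- ClassSize <- Motivation -> ParentEd
  P3: SchoolQuality <- TestScore <- ClassSize <- Motivation -> ParentEd
  P4: SchoolQuality <- TestScore -> Tutoring <- ClassSize <- Motivation -> ParentEd
The empty set is not sufficient: P1 (SchoolQuality <- Motivation -> ParentEd) has no collider blocking it and no conditioned non-collider, so it is open.
Try {Motivation}:
  P1: blocked at fork node Motivation ∈ conditioning set.
  P2: blocked at fork node Motivation ∈ conditioning set.
  P3: blocked at fork node Motivation ∈ conditioning set.
  P4: blocked at collider Tutoring (neither it nor any descendant is in the conditioning set).
{Motivation} contains no descendant of SchoolQuality and blocks every backdoor path.
No other singleton works — e.g. {ClassSize} leaves P1 open — so {Motivation} is the unique smallest valid adjustment set.

{Motivation}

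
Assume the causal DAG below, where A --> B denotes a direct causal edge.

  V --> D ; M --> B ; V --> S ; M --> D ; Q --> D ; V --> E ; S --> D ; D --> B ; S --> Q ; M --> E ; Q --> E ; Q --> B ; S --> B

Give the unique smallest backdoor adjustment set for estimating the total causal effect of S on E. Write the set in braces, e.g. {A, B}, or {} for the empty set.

{V}

Variables eligible for adjustment (non-descendants of S, excluding S and E): {M, V}.
Backdoor paths from S to E:
  P1: S <- V -> D <- M -> E
  P2: S <- V -> D <- M -> B <- Q -> E
  P3: S <- V -> D <- Q -> E
  P4: S <- V -> D <- Q -> B <- M -> E
  P5: S <- V -> D -> B <- M -> E
  P6: S <- V -> D -> B <- Q -> E
  P7: S <- V -> E
The empty set is not sufficient: P7 (S <- V -> E) has no collider blocking it and no conditioned non-collider, so it is open.
Try {V}:
  P1: blocked at fork node V ∈ conditioning set.
  P2: blocked at fork node V ∈ conditioning set.
  P3: blocked at fork node V ∈ conditioning set.
  P4: blocked at fork node V ∈ conditioning set.
  P5: blocked at fork node V ∈ conditioning set.
  P6: blocked at fork node V ∈ conditioning set.
  P7: blocked at fork node V ∈ conditioning set.
{V} contains no descendant of S and blocks every backdoor path.
No other singleton works — e.g. {M} leaves P7 open — so {V} is the unique smallest valid adjustment set.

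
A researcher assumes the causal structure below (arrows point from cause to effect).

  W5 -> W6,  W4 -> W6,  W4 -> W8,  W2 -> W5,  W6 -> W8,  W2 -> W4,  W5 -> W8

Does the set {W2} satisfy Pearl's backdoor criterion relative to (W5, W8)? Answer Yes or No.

Backdoor paths from W5 to W8 (paths whose first edge points into W5):
  P1: W5 <- W2 -> W4 -> W6 -> W8
  P2: W5 <- W2 -> W4 -> W8
Condition 1 (no descendant of W5 in the set): holds — descendants of W5 are {W6, W8}; none are in {W2}.
Condition 2 (every backdoor path blocked by {W2}):
  P1: blocked at fork node W2 ∈ conditioning set.
  P2: blocked at fork node W2 ∈ conditioning set.
{W2} satisfies the backdoor criterion.

Yes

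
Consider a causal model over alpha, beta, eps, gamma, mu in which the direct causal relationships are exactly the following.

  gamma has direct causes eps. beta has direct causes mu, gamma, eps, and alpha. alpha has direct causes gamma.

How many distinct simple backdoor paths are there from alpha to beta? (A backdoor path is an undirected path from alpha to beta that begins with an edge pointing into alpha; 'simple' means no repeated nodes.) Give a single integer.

2

A backdoor path from alpha to beta is any simple undirected path whose first edge points into alpha (i.e. leaves alpha via a parent).
Parents of alpha: {gamma}.
Enumerating:
  P1: alpha <- gamma <- eps -> beta
  P2: alpha <- gamma -> beta
That exhausts the simple backdoor paths. Count: 2.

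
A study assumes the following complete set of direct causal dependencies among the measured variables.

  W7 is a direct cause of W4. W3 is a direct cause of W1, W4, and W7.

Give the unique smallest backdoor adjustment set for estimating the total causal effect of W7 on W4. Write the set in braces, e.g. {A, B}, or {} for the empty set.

{W3}

Variables eligible for adjustment (non-descendants of W7, excluding W7 and W4): {W1, W3}.
Backdoor paths from W7 to W4:
  P1: W7 <- W3 -> W4
The empty set is not sufficient: P1 (W7 <- W3 -> W4) has no collider blocking it and no conditioned non-collider, so it is open.
Try {W3}:
  P1: blocked at fork node W3 ∈ conditioning set.
{W3} contains no descendant of W7 and blocks every backdoor path.
No other singleton works — e.g. {W1} leaves P1 open — so {W3} is the unique smallest valid adjustment set.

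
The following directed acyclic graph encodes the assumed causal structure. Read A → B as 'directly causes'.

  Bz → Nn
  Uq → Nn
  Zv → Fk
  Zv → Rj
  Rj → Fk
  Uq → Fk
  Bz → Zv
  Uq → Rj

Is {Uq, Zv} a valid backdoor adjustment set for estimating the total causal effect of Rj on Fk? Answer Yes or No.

Yes

Backdoor paths from Rj to Fk (paths whose first edge points into Rj):
  P1: Rj <- Zv <- Bz -> Nn <- Uq -> Fk
  P2: Rj <- Zv -> Fk
  P3: Rj <- Uq -> Fk
  P4: Rj <- Uq -> Nn <- Bz -> Zv -> Fk
Condition 1 (no descendant of Rj in the set): holds — descendants of Rj are {Fk}; none are in {Uq, Zv}.
Condition 2 (every backdoor path blocked by {Uq, Zv}):
  P1: blocked at chain node Zv ∈ conditioning set.
  P2: blocked at fork node Zv ∈ conditioning set.
  P3: blocked at fork node Uq ∈ conditioning set.
  P4: blocked at fork node Uq ∈ conditioning set.
{Uq, Zv} satisfies the backdoor criterion.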